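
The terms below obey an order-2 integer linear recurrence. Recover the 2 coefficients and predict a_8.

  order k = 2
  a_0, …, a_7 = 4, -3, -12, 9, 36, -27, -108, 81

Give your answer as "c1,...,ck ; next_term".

0,-3 ; 324

  a_2 = 0·-3 + -3·4 = -12
  a_3 = 0·-12 + -3·-3 = 9
  a_4 = 0·9 + -3·-12 = 36
  a_5 = 0·36 + -3·9 = -27
  a_6 = 0·-27 + -3·36 = -108
  a_7 = 0·-108 + -3·-27 = 81
  a_8 = 0·81 + -3·-108 = 324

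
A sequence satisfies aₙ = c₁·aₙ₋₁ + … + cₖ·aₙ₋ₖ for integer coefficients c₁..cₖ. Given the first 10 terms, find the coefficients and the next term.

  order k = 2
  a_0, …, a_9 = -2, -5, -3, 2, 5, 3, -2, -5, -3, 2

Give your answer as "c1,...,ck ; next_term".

  a_2 = 1·-5 + -1·-2 = -3
  a_3 = 1·-3 + -1·-5 = 2
  a_4 = 1·2 + -1·-3 = 5
  a_5 = 1·5 + -1·2 = 3
  a_6 = 1·3 + -1·5 = -2
  a_7 = 1·-2 + -1·3 = -5
  a_8 = 1·-5 + -1·-2 = -3
  a_9 = 1·-3 + -1·-5 = 2
  a_10 = 1·2 + -1·-3 = 5

1,-1 ; 5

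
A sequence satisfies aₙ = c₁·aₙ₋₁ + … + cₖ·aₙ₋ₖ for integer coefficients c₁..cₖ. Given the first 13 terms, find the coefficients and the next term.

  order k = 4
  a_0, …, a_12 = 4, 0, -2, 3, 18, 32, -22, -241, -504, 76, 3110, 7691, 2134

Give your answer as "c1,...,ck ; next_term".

  a_4 = 2·3 + -4·-2 + -4·0 + 1·4 = 18
  a_5 = 2·18 + -4·3 + -4·-2 + 1·0 = 32
  a_6 = 2·32 + -4·18 + -4·3 + 1·-2 = -22
  a_7 = 2·-22 + -4·32 + -4·18 + 1·3 = -241
  a_8 = 2·-241 + -4·-22 + -4·32 + 1·18 = -504
  a_9 = 2·-504 + -4·-241 + -4·-22 + 1·32 = 76
  a_10 = 2·76 + -4·-504 + -4·-241 + 1·-22 = 3110
  a_11 = 2·3110 + -4·76 + -4·-504 + 1·-241 = 7691
  a_12 = 2·7691 + -4·3110 + -4·76 + 1·-504 = 2134
  a_13 = 2·2134 + -4·7691 + -4·3110 + 1·76 = -38860

2,-4,-4,1 ; -38860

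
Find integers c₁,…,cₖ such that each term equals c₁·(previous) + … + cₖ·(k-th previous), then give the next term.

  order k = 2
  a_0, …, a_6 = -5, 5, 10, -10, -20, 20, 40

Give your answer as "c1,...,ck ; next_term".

  a_2 = 0·5 + -2·-5 = 10
  a_3 = 0·10 + -2·5 = -10
  a_4 = 0·-10 + -2·10 = -20
  a_5 = 0·-20 + -2·-10 = 20
  a_6 = 0·20 + -2·-20 = 40
  a_7 = 0·40 + -2·20 = -40

0,-2 ; -40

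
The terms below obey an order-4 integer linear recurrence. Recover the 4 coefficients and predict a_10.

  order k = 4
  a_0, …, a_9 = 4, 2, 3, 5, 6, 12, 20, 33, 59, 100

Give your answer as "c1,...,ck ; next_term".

1,1,1,-1 ; 172

  a_4 = 1·5 + 1·3 + 1·2 + -1·4 = 6
  a_5 = 1·6 + 1·5 + 1·3 + -1·2 = 12
  a_6 = 1·12 + 1·6 + 1·5 + -1·3 = 20
  a_7 = 1·20 + 1·12 + 1·6 + -1·5 = 33
  a_8 = 1·33 + 1·20 + 1·12 + -1·6 = 59
  a_9 = 1·59 + 1·33 + 1·20 + -1·12 = 100
  a_10 = 1·100 + 1·59 + 1·33 + -1·20 = 172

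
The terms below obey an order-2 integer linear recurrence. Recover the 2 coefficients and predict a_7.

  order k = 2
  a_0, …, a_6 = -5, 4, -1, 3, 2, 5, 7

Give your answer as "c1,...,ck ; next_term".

1,1 ; 12

  a_2 = 1·4 + 1·-5 = -1
  a_3 = 1·-1 + 1·4 = 3
  a_4 = 1·3 + 1·-1 = 2
  a_5 = 1·2 + 1·3 = 5
  a_6 = 1·5 + 1·2 = 7
  a_7 = 1·7 + 1·5 = 12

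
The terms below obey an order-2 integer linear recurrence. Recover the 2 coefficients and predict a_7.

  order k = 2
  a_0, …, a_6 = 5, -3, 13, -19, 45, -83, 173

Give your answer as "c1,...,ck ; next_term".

-1,2 ; -339

  a_2 = -1·-3 + 2·5 = 13
  a_3 = -1·13 + 2·-3 = -19
  a_4 = -1·-19 + 2·13 = 45
  a_5 = -1·45 + 2·-19 = -83
  a_6 = -1·-83 + 2·45 = 173
  a_7 = -1·173 + 2·-83 = -339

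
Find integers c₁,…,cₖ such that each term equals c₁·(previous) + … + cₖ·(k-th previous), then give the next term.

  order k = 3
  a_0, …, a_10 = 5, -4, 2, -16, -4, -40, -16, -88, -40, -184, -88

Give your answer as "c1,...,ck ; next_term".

  a_3 = 1·2 + 2·-4 + -2·5 = -16
  a_4 = 1·-16 + 2·2 + -2·-4 = -4
  a_5 = 1·-4 + 2·-16 + -2·2 = -40
  a_6 = 1·-40 + 2·-4 + -2·-16 = -16
  a_7 = 1·-16 + 2·-40 + -2·-4 = -88
  a_8 = 1·-88 + 2·-16 + -2·-40 = -40
  a_9 = 1·-40 + 2·-88 + -2·-16 = -184
  a_10 = 1·-184 + 2·-40 + -2·-88 = -88
  a_11 = 1·-88 + 2·-184 + -2·-40 = -376

1,2,-2 ; -376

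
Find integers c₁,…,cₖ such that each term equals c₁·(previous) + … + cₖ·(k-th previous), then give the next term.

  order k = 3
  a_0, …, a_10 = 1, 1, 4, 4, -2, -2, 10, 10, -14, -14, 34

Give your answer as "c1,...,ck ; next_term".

1,-2,2 ; 34

  a_3 = 1·4 + -2·1 + 2·1 = 4
  a_4 = 1·4 + -2·4 + 2·1 = -2
  a_5 = 1·-2 + -2·4 + 2·4 = -2
  a_6 = 1·-2 + -2·-2 + 2·4 = 10
  a_7 = 1·10 + -2·-2 + 2·-2 = 10
  a_8 = 1·10 + -2·10 + 2·-2 = -14
  a_9 = 1·-14 + -2·10 + 2·10 = -14
  a_10 = 1·-14 + -2·-14 + 2·10 = 34
  a_11 = 1·34 + -2·-14 + 2·-14 = 34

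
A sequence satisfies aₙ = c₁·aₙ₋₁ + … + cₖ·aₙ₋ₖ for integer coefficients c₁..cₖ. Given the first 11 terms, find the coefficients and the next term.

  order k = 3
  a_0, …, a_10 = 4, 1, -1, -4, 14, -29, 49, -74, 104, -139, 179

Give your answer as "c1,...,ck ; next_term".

-3,-3,-1 ; -224

  a_3 = -3·-1 + -3·1 + -1·4 = -4
  a_4 = -3·-4 + -3·-1 + -1·1 = 14
  a_5 = -3·14 + -3·-4 + -1·-1 = -29
  a_6 = -3·-29 + -3·14 + -1·-4 = 49
  a_7 = -3·49 + -3·-29 + -1·14 = -74
  a_8 = -3·-74 + -3·49 + -1·-29 = 104
  a_9 = -3·104 + -3·-74 + -1·49 = -139
  a_10 = -3·-139 + -3·104 + -1·-74 = 179
  a_11 = -3·179 + -3·-139 + -1·104 = -224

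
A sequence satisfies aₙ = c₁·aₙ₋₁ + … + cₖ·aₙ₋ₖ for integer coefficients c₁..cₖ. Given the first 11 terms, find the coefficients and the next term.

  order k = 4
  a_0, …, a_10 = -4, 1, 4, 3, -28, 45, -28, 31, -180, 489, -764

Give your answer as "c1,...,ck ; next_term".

-2,-2,-2,3 ; 1003

  a_4 = -2·3 + -2·4 + -2·1 + 3·-4 = -28
  a_5 = -2·-28 + -2·3 + -2·4 + 3·1 = 45
  a_6 = -2·45 + -2·-28 + -2·3 + 3·4 = -28
  a_7 = -2·-28 + -2·45 + -2·-28 + 3·3 = 31
  a_8 = -2·31 + -2·-28 + -2·45 + 3·-28 = -180
  a_9 = -2·-180 + -2·31 + -2·-28 + 3·45 = 489
  a_10 = -2·489 + -2·-180 + -2·31 + 3·-28 = -764
  a_11 = -2·-764 + -2·489 + -2·-180 + 3·31 = 1003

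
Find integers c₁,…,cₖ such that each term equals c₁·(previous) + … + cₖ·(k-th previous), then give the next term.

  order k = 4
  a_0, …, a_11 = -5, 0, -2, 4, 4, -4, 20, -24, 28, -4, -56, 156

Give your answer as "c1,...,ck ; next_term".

-1,1,2,-2 ; -276

  a_4 = -1·4 + 1·-2 + 2·0 + -2·-5 = 4
  a_5 = -1·4 + 1·4 + 2·-2 + -2·0 = -4
  a_6 = -1·-4 + 1·4 + 2·4 + -2·-2 = 20
  a_7 = -1·20 + 1·-4 + 2·4 + -2·4 = -24
  a_8 = -1·-24 + 1·20 + 2·-4 + -2·4 = 28
  a_9 = -1·28 + 1·-24 + 2·20 + -2·-4 = -4
  a_10 = -1·-4 + 1·28 + 2·-24 + -2·20 = -56
  a_11 = -1·-56 + 1·-4 + 2·28 + -2·-24 = 156
  a_12 = -1·156 + 1·-56 + 2·-4 + -2·28 = -276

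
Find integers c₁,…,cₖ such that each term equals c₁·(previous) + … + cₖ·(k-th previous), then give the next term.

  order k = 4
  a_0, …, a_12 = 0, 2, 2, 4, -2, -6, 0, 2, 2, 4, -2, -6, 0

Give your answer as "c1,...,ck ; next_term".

0,-1,0,-1 ; 2

  a_4 = 0·4 + -1·2 + 0·2 + -1·0 = -2
  a_5 = 0·-2 + -1·4 + 0·2 + -1·2 = -6
  a_6 = 0·-6 + -1·-2 + 0·4 + -1·2 = 0
  a_7 = 0·0 + -1·-6 + 0·-2 + -1·4 = 2
  a_8 = 0·2 + -1·0 + 0·-6 + -1·-2 = 2
  a_9 = 0·2 + -1·2 + 0·0 + -1·-6 = 4
  a_10 = 0·4 + -1·2 + 0·2 + -1·0 = -2
  a_11 = 0·-2 + -1·4 + 0·2 + -1·2 = -6
  a_12 = 0·-6 + -1·-2 + 0·4 + -1·2 = 0
  a_13 = 0·0 + -1·-6 + 0·-2 + -1·4 = 2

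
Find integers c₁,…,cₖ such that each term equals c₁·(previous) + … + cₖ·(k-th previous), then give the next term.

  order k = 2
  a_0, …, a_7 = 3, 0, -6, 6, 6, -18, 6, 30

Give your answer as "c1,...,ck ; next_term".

-1,-2 ; -42

  a_2 = -1·0 + -2·3 = -6
  a_3 = -1·-6 + -2·0 = 6
  a_4 = -1·6 + -2·-6 = 6
  a_5 = -1·6 + -2·6 = -18
  a_6 = -1·-18 + -2·6 = 6
  a_7 = -1·6 + -2·-18 = 30
  a_8 = -1·30 + -2·6 = -42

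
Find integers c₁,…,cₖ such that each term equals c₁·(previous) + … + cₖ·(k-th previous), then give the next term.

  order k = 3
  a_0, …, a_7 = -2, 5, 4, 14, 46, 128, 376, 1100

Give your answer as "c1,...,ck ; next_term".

  a_3 = 2·4 + 2·5 + 2·-2 = 14
  a_4 = 2·14 + 2·4 + 2·5 = 46
  a_5 = 2·46 + 2·14 + 2·4 = 128
  a_6 = 2·128 + 2·46 + 2·14 = 376
  a_7 = 2·376 + 2·128 + 2·46 = 1100
  a_8 = 2·1100 + 2·376 + 2·128 = 3208

2,2,2 ; 3208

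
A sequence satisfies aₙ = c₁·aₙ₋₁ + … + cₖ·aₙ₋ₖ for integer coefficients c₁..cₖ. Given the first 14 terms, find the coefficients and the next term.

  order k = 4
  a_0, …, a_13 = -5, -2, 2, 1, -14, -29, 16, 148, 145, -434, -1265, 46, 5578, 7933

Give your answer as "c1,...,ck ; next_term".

  a_4 = 1·1 + -3·2 + -3·-2 + 3·-5 = -14
  a_5 = 1·-14 + -3·1 + -3·2 + 3·-2 = -29
  a_6 = 1·-29 + -3·-14 + -3·1 + 3·2 = 16
  a_7 = 1·16 + -3·-29 + -3·-14 + 3·1 = 148
  a_8 = 1·148 + -3·16 + -3·-29 + 3·-14 = 145
  a_9 = 1·145 + -3·148 + -3·16 + 3·-29 = -434
  a_10 = 1·-434 + -3·145 + -3·148 + 3·16 = -1265
  a_11 = 1·-1265 + -3·-434 + -3·145 + 3·148 = 46
  a_12 = 1·46 + -3·-1265 + -3·-434 + 3·145 = 5578
  a_13 = 1·5578 + -3·46 + -3·-1265 + 3·-434 = 7933
  a_14 = 1·7933 + -3·5578 + -3·46 + 3·-1265 = -12734

1,-3,-3,3 ; -12734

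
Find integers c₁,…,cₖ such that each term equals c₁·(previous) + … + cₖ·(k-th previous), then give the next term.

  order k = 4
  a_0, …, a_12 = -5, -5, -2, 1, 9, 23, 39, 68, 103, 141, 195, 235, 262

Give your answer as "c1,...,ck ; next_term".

  a_4 = 1·1 + 1·-2 + 1·-5 + -3·-5 = 9
  a_5 = 1·9 + 1·1 + 1·-2 + -3·-5 = 23
  a_6 = 1·23 + 1·9 + 1·1 + -3·-2 = 39
  a_7 = 1·39 + 1·23 + 1·9 + -3·1 = 68
  a_8 = 1·68 + 1·39 + 1·23 + -3·9 = 103
  a_9 = 1·103 + 1·68 + 1·39 + -3·23 = 141
  a_10 = 1·141 + 1·103 + 1·68 + -3·39 = 195
  a_11 = 1·195 + 1·141 + 1·103 + -3·68 = 235
  a_12 = 1·235 + 1·195 + 1·141 + -3·103 = 262
  a_13 = 1·262 + 1·235 + 1·195 + -3·141 = 269

1,1,1,-3 ; 269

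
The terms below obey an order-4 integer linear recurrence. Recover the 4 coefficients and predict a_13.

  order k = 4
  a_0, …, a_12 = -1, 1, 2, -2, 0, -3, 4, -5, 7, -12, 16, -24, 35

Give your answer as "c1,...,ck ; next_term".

0,1,-1,1 ; -52

  a_4 = 0·-2 + 1·2 + -1·1 + 1·-1 = 0
  a_5 = 0·0 + 1·-2 + -1·2 + 1·1 = -3
  a_6 = 0·-3 + 1·0 + -1·-2 + 1·2 = 4
  a_7 = 0·4 + 1·-3 + -1·0 + 1·-2 = -5
  a_8 = 0·-5 + 1·4 + -1·-3 + 1·0 = 7
  a_9 = 0·7 + 1·-5 + -1·4 + 1·-3 = -12
  a_10 = 0·-12 + 1·7 + -1·-5 + 1·4 = 16
  a_11 = 0·16 + 1·-12 + -1·7 + 1·-5 = -24
  a_12 = 0·-24 + 1·16 + -1·-12 + 1·7 = 35
  a_13 = 0·35 + 1·-24 + -1·16 + 1·-12 = -52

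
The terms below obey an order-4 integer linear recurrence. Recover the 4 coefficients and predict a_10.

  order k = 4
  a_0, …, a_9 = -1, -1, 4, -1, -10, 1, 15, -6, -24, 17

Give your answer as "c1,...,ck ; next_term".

  a_4 = 1·-1 + -2·4 + 2·-1 + -1·-1 = -10
  a_5 = 1·-10 + -2·-1 + 2·4 + -1·-1 = 1
  a_6 = 1·1 + -2·-10 + 2·-1 + -1·4 = 15
  a_7 = 1·15 + -2·1 + 2·-10 + -1·-1 = -6
  a_8 = 1·-6 + -2·15 + 2·1 + -1·-10 = -24
  a_9 = 1·-24 + -2·-6 + 2·15 + -1·1 = 17
  a_10 = 1·17 + -2·-24 + 2·-6 + -1·15 = 38

1,-2,2,-1 ; 38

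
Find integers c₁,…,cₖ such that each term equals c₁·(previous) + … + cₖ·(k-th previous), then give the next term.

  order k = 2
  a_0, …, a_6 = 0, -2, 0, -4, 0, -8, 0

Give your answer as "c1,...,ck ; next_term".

  a_2 = 0·-2 + 2·0 = 0
  a_3 = 0·0 + 2·-2 = -4
  a_4 = 0·-4 + 2·0 = 0
  a_5 = 0·0 + 2·-4 = -8
  a_6 = 0·-8 + 2·0 = 0
  a_7 = 0·0 + 2·-8 = -16

0,2 ; -16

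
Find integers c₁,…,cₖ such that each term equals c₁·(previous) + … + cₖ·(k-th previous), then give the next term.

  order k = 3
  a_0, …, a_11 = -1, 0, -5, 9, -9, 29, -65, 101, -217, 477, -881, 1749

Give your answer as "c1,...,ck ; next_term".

  a_3 = -1·-5 + 0·0 + -4·-1 = 9
  a_4 = -1·9 + 0·-5 + -4·0 = -9
  a_5 = -1·-9 + 0·9 + -4·-5 = 29
  a_6 = -1·29 + 0·-9 + -4·9 = -65
  a_7 = -1·-65 + 0·29 + -4·-9 = 101
  a_8 = -1·101 + 0·-65 + -4·29 = -217
  a_9 = -1·-217 + 0·101 + -4·-65 = 477
  a_10 = -1·477 + 0·-217 + -4·101 = -881
  a_11 = -1·-881 + 0·477 + -4·-217 = 1749
  a_12 = -1·1749 + 0·-881 + -4·477 = -3657

-1,0,-4 ; -3657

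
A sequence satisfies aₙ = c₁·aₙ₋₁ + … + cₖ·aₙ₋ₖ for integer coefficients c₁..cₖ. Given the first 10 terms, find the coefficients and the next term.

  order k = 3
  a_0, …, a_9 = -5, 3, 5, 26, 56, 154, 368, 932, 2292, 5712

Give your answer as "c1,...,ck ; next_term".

  a_3 = 2·5 + 2·3 + -2·-5 = 26
  a_4 = 2·26 + 2·5 + -2·3 = 56
  a_5 = 2·56 + 2·26 + -2·5 = 154
  a_6 = 2·154 + 2·56 + -2·26 = 368
  a_7 = 2·368 + 2·154 + -2·56 = 932
  a_8 = 2·932 + 2·368 + -2·154 = 2292
  a_9 = 2·2292 + 2·932 + -2·368 = 5712
  a_10 = 2·5712 + 2·2292 + -2·932 = 14144

2,2,-2 ; 14144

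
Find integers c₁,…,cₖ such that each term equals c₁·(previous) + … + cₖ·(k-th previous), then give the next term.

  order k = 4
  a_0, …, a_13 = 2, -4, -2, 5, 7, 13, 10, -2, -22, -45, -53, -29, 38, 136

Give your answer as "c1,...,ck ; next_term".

1,0,-1,-1 ; 218

  a_4 = 1·5 + 0·-2 + -1·-4 + -1·2 = 7
  a_5 = 1·7 + 0·5 + -1·-2 + -1·-4 = 13
  a_6 = 1·13 + 0·7 + -1·5 + -1·-2 = 10
  a_7 = 1·10 + 0·13 + -1·7 + -1·5 = -2
  a_8 = 1·-2 + 0·10 + -1·13 + -1·7 = -22
  a_9 = 1·-22 + 0·-2 + -1·10 + -1·13 = -45
  a_10 = 1·-45 + 0·-22 + -1·-2 + -1·10 = -53
  a_11 = 1·-53 + 0·-45 + -1·-22 + -1·-2 = -29
  a_12 = 1·-29 + 0·-53 + -1·-45 + -1·-22 = 38
  a_13 = 1·38 + 0·-29 + -1·-53 + -1·-45 = 136
  a_14 = 1·136 + 0·38 + -1·-29 + -1·-53 = 218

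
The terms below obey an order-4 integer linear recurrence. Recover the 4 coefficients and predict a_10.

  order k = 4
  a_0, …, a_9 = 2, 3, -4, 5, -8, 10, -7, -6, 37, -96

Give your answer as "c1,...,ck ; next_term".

  a_4 = -3·5 + -3·-4 + -1·3 + -1·2 = -8
  a_5 = -3·-8 + -3·5 + -1·-4 + -1·3 = 10
  a_6 = -3·10 + -3·-8 + -1·5 + -1·-4 = -7
  a_7 = -3·-7 + -3·10 + -1·-8 + -1·5 = -6
  a_8 = -3·-6 + -3·-7 + -1·10 + -1·-8 = 37
  a_9 = -3·37 + -3·-6 + -1·-7 + -1·10 = -96
  a_10 = -3·-96 + -3·37 + -1·-6 + -1·-7 = 190

-3,-3,-1,-1 ; 190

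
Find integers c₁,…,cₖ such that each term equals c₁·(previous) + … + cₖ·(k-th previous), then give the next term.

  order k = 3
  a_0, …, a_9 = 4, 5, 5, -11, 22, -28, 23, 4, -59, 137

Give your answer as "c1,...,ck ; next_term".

  a_3 = -2·5 + -1·5 + 1·4 = -11
  a_4 = -2·-11 + -1·5 + 1·5 = 22
  a_5 = -2·22 + -1·-11 + 1·5 = -28
  a_6 = -2·-28 + -1·22 + 1·-11 = 23
  a_7 = -2·23 + -1·-28 + 1·22 = 4
  a_8 = -2·4 + -1·23 + 1·-28 = -59
  a_9 = -2·-59 + -1·4 + 1·23 = 137
  a_10 = -2·137 + -1·-59 + 1·4 = -211

-2,-1,1 ; -211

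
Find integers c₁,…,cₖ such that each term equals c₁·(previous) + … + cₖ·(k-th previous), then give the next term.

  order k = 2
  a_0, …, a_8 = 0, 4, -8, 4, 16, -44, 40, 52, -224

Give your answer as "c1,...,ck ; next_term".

-2,-3 ; 292

  a_2 = -2·4 + -3·0 = -8
  a_3 = -2·-8 + -3·4 = 4
  a_4 = -2·4 + -3·-8 = 16
  a_5 = -2·16 + -3·4 = -44
  a_6 = -2·-44 + -3·16 = 40
  a_7 = -2·40 + -3·-44 = 52
  a_8 = -2·52 + -3·40 = -224
  a_9 = -2·-224 + -3·52 = 292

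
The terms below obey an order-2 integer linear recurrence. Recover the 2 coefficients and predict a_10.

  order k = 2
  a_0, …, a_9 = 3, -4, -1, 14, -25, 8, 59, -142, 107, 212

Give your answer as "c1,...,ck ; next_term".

  a_2 = -2·-4 + -3·3 = -1
  a_3 = -2·-1 + -3·-4 = 14
  a_4 = -2·14 + -3·-1 = -25
  a_5 = -2·-25 + -3·14 = 8
  a_6 = -2·8 + -3·-25 = 59
  a_7 = -2·59 + -3·8 = -142
  a_8 = -2·-142 + -3·59 = 107
  a_9 = -2·107 + -3·-142 = 212
  a_10 = -2·212 + -3·107 = -745

-2,-3 ; -745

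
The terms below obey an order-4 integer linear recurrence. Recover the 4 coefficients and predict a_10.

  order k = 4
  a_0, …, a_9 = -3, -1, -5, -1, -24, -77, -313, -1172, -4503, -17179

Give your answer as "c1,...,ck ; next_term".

3,3,0,2 ; -65672

  a_4 = 3·-1 + 3·-5 + 0·-1 + 2·-3 = -24
  a_5 = 3·-24 + 3·-1 + 0·-5 + 2·-1 = -77
  a_6 = 3·-77 + 3·-24 + 0·-1 + 2·-5 = -313
  a_7 = 3·-313 + 3·-77 + 0·-24 + 2·-1 = -1172
  a_8 = 3·-1172 + 3·-313 + 0·-77 + 2·-24 = -4503
  a_9 = 3·-4503 + 3·-1172 + 0·-313 + 2·-77 = -17179
  a_10 = 3·-17179 + 3·-4503 + 0·-1172 + 2·-313 = -65672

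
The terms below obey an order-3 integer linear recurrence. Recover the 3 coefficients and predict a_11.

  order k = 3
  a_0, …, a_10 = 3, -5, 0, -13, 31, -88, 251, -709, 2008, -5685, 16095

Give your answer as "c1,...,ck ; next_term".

  a_3 = -2·0 + 2·-5 + -1·3 = -13
  a_4 = -2·-13 + 2·0 + -1·-5 = 31
  a_5 = -2·31 + 2·-13 + -1·0 = -88
  a_6 = -2·-88 + 2·31 + -1·-13 = 251
  a_7 = -2·251 + 2·-88 + -1·31 = -709
  a_8 = -2·-709 + 2·251 + -1·-88 = 2008
  a_9 = -2·2008 + 2·-709 + -1·251 = -5685
  a_10 = -2·-5685 + 2·2008 + -1·-709 = 16095
  a_11 = -2·16095 + 2·-5685 + -1·2008 = -45568

-2,2,-1 ; -45568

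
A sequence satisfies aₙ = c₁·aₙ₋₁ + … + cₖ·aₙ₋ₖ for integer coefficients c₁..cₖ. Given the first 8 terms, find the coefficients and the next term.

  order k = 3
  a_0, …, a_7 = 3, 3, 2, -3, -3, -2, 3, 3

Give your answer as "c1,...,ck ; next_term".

0,0,-1 ; 2

  a_3 = 0·2 + 0·3 + -1·3 = -3
  a_4 = 0·-3 + 0·2 + -1·3 = -3
  a_5 = 0·-3 + 0·-3 + -1·2 = -2
  a_6 = 0·-2 + 0·-3 + -1·-3 = 3
  a_7 = 0·3 + 0·-2 + -1·-3 = 3
  a_8 = 0·3 + 0·3 + -1·-2 = 2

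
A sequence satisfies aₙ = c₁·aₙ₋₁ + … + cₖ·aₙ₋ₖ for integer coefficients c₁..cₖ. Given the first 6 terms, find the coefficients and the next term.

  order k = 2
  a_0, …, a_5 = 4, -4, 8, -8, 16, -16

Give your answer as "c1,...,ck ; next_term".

0,2 ; 32

  a_2 = 0·-4 + 2·4 = 8
  a_3 = 0·8 + 2·-4 = -8
  a_4 = 0·-8 + 2·8 = 16
  a_5 = 0·16 + 2·-8 = -16
  a_6 = 0·-16 + 2·16 = 32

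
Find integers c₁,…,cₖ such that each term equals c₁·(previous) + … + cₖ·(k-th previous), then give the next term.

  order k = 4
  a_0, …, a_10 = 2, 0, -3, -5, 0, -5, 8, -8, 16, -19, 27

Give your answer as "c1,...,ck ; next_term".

-1,1,0,-1 ; -38

  a_4 = -1·-5 + 1·-3 + 0·0 + -1·2 = 0
  a_5 = -1·0 + 1·-5 + 0·-3 + -1·0 = -5
  a_6 = -1·-5 + 1·0 + 0·-5 + -1·-3 = 8
  a_7 = -1·8 + 1·-5 + 0·0 + -1·-5 = -8
  a_8 = -1·-8 + 1·8 + 0·-5 + -1·0 = 16
  a_9 = -1·16 + 1·-8 + 0·8 + -1·-5 = -19
  a_10 = -1·-19 + 1·16 + 0·-8 + -1·8 = 27
  a_11 = -1·27 + 1·-19 + 0·16 + -1·-8 = -38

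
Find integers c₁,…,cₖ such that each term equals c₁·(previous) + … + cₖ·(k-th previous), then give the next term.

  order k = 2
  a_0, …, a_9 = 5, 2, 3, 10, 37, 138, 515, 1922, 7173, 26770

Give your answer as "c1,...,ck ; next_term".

4,-1 ; 99907

  a_2 = 4·2 + -1·5 = 3
  a_3 = 4·3 + -1·2 = 10
  a_4 = 4·10 + -1·3 = 37
  a_5 = 4·37 + -1·10 = 138
  a_6 = 4·138 + -1·37 = 515
  a_7 = 4·515 + -1·138 = 1922
  a_8 = 4·1922 + -1·515 = 7173
  a_9 = 4·7173 + -1·1922 = 26770
  a_10 = 4·26770 + -1·7173 = 99907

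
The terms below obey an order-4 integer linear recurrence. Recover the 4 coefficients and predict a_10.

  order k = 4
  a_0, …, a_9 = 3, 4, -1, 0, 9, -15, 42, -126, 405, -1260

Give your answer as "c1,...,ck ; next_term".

-3,0,0,3 ; 3906

  a_4 = -3·0 + 0·-1 + 0·4 + 3·3 = 9
  a_5 = -3·9 + 0·0 + 0·-1 + 3·4 = -15
  a_6 = -3·-15 + 0·9 + 0·0 + 3·-1 = 42
  a_7 = -3·42 + 0·-15 + 0·9 + 3·0 = -126
  a_8 = -3·-126 + 0·42 + 0·-15 + 3·9 = 405
  a_9 = -3·405 + 0·-126 + 0·42 + 3·-15 = -1260
  a_10 = -3·-1260 + 0·405 + 0·-126 + 3·42 = 3906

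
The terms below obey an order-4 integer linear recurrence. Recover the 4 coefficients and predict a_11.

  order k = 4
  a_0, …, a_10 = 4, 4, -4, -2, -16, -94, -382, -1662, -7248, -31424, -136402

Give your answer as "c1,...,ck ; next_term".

  a_4 = 4·-2 + 1·-4 + 3·4 + -4·4 = -16
  a_5 = 4·-16 + 1·-2 + 3·-4 + -4·4 = -94
  a_6 = 4·-94 + 1·-16 + 3·-2 + -4·-4 = -382
  a_7 = 4·-382 + 1·-94 + 3·-16 + -4·-2 = -1662
  a_8 = 4·-1662 + 1·-382 + 3·-94 + -4·-16 = -7248
  a_9 = 4·-7248 + 1·-1662 + 3·-382 + -4·-94 = -31424
  a_10 = 4·-31424 + 1·-7248 + 3·-1662 + -4·-382 = -136402
  a_11 = 4·-136402 + 1·-31424 + 3·-7248 + -4·-1662 = -592128

4,1,3,-4 ; -592128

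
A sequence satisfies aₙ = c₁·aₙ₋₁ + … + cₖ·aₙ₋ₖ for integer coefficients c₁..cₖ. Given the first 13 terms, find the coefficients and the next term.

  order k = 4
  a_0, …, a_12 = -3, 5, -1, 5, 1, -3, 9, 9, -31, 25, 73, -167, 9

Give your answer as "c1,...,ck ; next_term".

  a_4 = -1·5 + -2·-1 + 2·5 + 2·-3 = 1
  a_5 = -1·1 + -2·5 + 2·-1 + 2·5 = -3
  a_6 = -1·-3 + -2·1 + 2·5 + 2·-1 = 9
  a_7 = -1·9 + -2·-3 + 2·1 + 2·5 = 9
  a_8 = -1·9 + -2·9 + 2·-3 + 2·1 = -31
  a_9 = -1·-31 + -2·9 + 2·9 + 2·-3 = 25
  a_10 = -1·25 + -2·-31 + 2·9 + 2·9 = 73
  a_11 = -1·73 + -2·25 + 2·-31 + 2·9 = -167
  a_12 = -1·-167 + -2·73 + 2·25 + 2·-31 = 9
  a_13 = -1·9 + -2·-167 + 2·73 + 2·25 = 521

-1,-2,2,2 ; 521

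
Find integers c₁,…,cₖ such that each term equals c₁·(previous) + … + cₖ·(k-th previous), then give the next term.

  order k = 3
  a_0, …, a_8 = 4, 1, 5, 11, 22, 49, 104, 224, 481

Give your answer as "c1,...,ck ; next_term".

1,2,1 ; 1033

  a_3 = 1·5 + 2·1 + 1·4 = 11
  a_4 = 1·11 + 2·5 + 1·1 = 22
  a_5 = 1·22 + 2·11 + 1·5 = 49
  a_6 = 1·49 + 2·22 + 1·11 = 104
  a_7 = 1·104 + 2·49 + 1·22 = 224
  a_8 = 1·224 + 2·104 + 1·49 = 481
  a_9 = 1·481 + 2·224 + 1·104 = 1033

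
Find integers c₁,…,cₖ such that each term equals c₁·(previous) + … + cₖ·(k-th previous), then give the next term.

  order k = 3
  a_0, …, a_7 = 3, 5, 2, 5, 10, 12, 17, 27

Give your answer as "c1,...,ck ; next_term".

1,0,1 ; 39

  a_3 = 1·2 + 0·5 + 1·3 = 5
  a_4 = 1·5 + 0·2 + 1·5 = 10
  a_5 = 1·10 + 0·5 + 1·2 = 12
  a_6 = 1·12 + 0·10 + 1·5 = 17
  a_7 = 1·17 + 0·12 + 1·10 = 27
  a_8 = 1·27 + 0·17 + 1·12 = 39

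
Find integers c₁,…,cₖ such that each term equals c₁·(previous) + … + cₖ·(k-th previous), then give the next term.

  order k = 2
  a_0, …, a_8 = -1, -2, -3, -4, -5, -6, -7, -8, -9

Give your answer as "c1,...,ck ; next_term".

2,-1 ; -10

  a_2 = 2·-2 + -1·-1 = -3
  a_3 = 2·-3 + -1·-2 = -4
  a_4 = 2·-4 + -1·-3 = -5
  a_5 = 2·-5 + -1·-4 = -6
  a_6 = 2·-6 + -1·-5 = -7
  a_7 = 2·-7 + -1·-6 = -8
  a_8 = 2·-8 + -1·-7 = -9
  a_9 = 2·-9 + -1·-8 = -10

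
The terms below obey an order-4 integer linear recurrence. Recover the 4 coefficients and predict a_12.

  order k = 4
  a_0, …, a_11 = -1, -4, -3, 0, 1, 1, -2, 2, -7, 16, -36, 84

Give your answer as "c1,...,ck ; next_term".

  a_4 = -1·0 + 2·-3 + -2·-4 + 1·-1 = 1
  a_5 = -1·1 + 2·0 + -2·-3 + 1·-4 = 1
  a_6 = -1·1 + 2·1 + -2·0 + 1·-3 = -2
  a_7 = -1·-2 + 2·1 + -2·1 + 1·0 = 2
  a_8 = -1·2 + 2·-2 + -2·1 + 1·1 = -7
  a_9 = -1·-7 + 2·2 + -2·-2 + 1·1 = 16
  a_10 = -1·16 + 2·-7 + -2·2 + 1·-2 = -36
  a_11 = -1·-36 + 2·16 + -2·-7 + 1·2 = 84
  a_12 = -1·84 + 2·-36 + -2·16 + 1·-7 = -195

-1,2,-2,1 ; -195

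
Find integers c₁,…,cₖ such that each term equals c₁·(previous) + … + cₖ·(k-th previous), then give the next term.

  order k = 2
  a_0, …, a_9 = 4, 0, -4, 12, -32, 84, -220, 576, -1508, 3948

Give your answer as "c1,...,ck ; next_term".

-3,-1 ; -10336

  a_2 = -3·0 + -1·4 = -4
  a_3 = -3·-4 + -1·0 = 12
  a_4 = -3·12 + -1·-4 = -32
  a_5 = -3·-32 + -1·12 = 84
  a_6 = -3·84 + -1·-32 = -220
  a_7 = -3·-220 + -1·84 = 576
  a_8 = -3·576 + -1·-220 = -1508
  a_9 = -3·-1508 + -1·576 = 3948
  a_10 = -3·3948 + -1·-1508 = -10336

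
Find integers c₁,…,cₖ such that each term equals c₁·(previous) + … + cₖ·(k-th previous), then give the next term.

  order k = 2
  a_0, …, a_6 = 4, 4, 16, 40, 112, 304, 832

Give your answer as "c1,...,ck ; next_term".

  a_2 = 2·4 + 2·4 = 16
  a_3 = 2·16 + 2·4 = 40
  a_4 = 2·40 + 2·16 = 112
  a_5 = 2·112 + 2·40 = 304
  a_6 = 2·304 + 2·112 = 832
  a_7 = 2·832 + 2·304 = 2272

2,2 ; 2272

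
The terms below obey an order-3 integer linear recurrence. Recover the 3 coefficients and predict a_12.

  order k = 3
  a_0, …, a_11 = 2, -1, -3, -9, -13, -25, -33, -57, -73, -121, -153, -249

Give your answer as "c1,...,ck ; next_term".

  a_3 = 1·-3 + 2·-1 + -2·2 = -9
  a_4 = 1·-9 + 2·-3 + -2·-1 = -13
  a_5 = 1·-13 + 2·-9 + -2·-3 = -25
  a_6 = 1·-25 + 2·-13 + -2·-9 = -33
  a_7 = 1·-33 + 2·-25 + -2·-13 = -57
  a_8 = 1·-57 + 2·-33 + -2·-25 = -73
  a_9 = 1·-73 + 2·-57 + -2·-33 = -121
  a_10 = 1·-121 + 2·-73 + -2·-57 = -153
  a_11 = 1·-153 + 2·-121 + -2·-73 = -249
  a_12 = 1·-249 + 2·-153 + -2·-121 = -313

1,2,-2 ; -313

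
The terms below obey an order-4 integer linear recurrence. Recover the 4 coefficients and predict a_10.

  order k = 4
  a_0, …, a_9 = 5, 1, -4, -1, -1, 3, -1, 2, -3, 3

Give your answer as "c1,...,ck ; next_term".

1,1,-1,1 ; -3

  a_4 = 1·-1 + 1·-4 + -1·1 + 1·5 = -1
  a_5 = 1·-1 + 1·-1 + -1·-4 + 1·1 = 3
  a_6 = 1·3 + 1·-1 + -1·-1 + 1·-4 = -1
  a_7 = 1·-1 + 1·3 + -1·-1 + 1·-1 = 2
  a_8 = 1·2 + 1·-1 + -1·3 + 1·-1 = -3
  a_9 = 1·-3 + 1·2 + -1·-1 + 1·3 = 3
  a_10 = 1·3 + 1·-3 + -1·2 + 1·-1 = -3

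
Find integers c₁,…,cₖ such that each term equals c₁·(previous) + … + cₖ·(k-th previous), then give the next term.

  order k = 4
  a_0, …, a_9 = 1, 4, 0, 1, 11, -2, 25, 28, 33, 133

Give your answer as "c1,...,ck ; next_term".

  a_4 = 0·1 + 2·0 + 3·4 + -1·1 = 11
  a_5 = 0·11 + 2·1 + 3·0 + -1·4 = -2
  a_6 = 0·-2 + 2·11 + 3·1 + -1·0 = 25
  a_7 = 0·25 + 2·-2 + 3·11 + -1·1 = 28
  a_8 = 0·28 + 2·25 + 3·-2 + -1·11 = 33
  a_9 = 0·33 + 2·28 + 3·25 + -1·-2 = 133
  a_10 = 0·133 + 2·33 + 3·28 + -1·25 = 125

0,2,3,-1 ; 125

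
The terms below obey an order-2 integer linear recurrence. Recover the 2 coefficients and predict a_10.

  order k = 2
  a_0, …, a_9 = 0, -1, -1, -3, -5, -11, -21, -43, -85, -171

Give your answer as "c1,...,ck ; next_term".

1,2 ; -341

  a_2 = 1·-1 + 2·0 = -1
  a_3 = 1·-1 + 2·-1 = -3
  a_4 = 1·-3 + 2·-1 = -5
  a_5 = 1·-5 + 2·-3 = -11
  a_6 = 1·-11 + 2·-5 = -21
  a_7 = 1·-21 + 2·-11 = -43
  a_8 = 1·-43 + 2·-21 = -85
  a_9 = 1·-85 + 2·-43 = -171
  a_10 = 1·-171 + 2·-85 = -341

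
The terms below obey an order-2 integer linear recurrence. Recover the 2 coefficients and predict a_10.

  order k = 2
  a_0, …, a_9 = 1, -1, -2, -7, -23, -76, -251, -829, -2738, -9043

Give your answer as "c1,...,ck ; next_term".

  a_2 = 3·-1 + 1·1 = -2
  a_3 = 3·-2 + 1·-1 = -7
  a_4 = 3·-7 + 1·-2 = -23
  a_5 = 3·-23 + 1·-7 = -76
  a_6 = 3·-76 + 1·-23 = -251
  a_7 = 3·-251 + 1·-76 = -829
  a_8 = 3·-829 + 1·-251 = -2738
  a_9 = 3·-2738 + 1·-829 = -9043
  a_10 = 3·-9043 + 1·-2738 = -29867

3,1 ; -29867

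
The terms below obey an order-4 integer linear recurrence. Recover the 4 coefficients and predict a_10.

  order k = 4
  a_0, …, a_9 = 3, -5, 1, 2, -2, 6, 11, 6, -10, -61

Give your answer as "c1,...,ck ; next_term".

2,-2,-1,-3 ; -141

  a_4 = 2·2 + -2·1 + -1·-5 + -3·3 = -2
  a_5 = 2·-2 + -2·2 + -1·1 + -3·-5 = 6
  a_6 = 2·6 + -2·-2 + -1·2 + -3·1 = 11
  a_7 = 2·11 + -2·6 + -1·-2 + -3·2 = 6
  a_8 = 2·6 + -2·11 + -1·6 + -3·-2 = -10
  a_9 = 2·-10 + -2·6 + -1·11 + -3·6 = -61
  a_10 = 2·-61 + -2·-10 + -1·6 + -3·11 = -141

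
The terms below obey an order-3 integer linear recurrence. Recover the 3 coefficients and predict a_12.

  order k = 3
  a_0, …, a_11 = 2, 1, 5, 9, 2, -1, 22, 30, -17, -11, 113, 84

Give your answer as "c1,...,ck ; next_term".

  a_3 = 1·5 + -2·1 + 3·2 = 9
  a_4 = 1·9 + -2·5 + 3·1 = 2
  a_5 = 1·2 + -2·9 + 3·5 = -1
  a_6 = 1·-1 + -2·2 + 3·9 = 22
  a_7 = 1·22 + -2·-1 + 3·2 = 30
  a_8 = 1·30 + -2·22 + 3·-1 = -17
  a_9 = 1·-17 + -2·30 + 3·22 = -11
  a_10 = 1·-11 + -2·-17 + 3·30 = 113
  a_11 = 1·113 + -2·-11 + 3·-17 = 84
  a_12 = 1·84 + -2·113 + 3·-11 = -175

1,-2,3 ; -175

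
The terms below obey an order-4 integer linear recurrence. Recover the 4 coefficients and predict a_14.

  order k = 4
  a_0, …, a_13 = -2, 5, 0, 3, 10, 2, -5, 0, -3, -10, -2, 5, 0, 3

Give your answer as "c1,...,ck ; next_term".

1,-1,1,-1 ; 10

  a_4 = 1·3 + -1·0 + 1·5 + -1·-2 = 10
  a_5 = 1·10 + -1·3 + 1·0 + -1·5 = 2
  a_6 = 1·2 + -1·10 + 1·3 + -1·0 = -5
  a_7 = 1·-5 + -1·2 + 1·10 + -1·3 = 0
  a_8 = 1·0 + -1·-5 + 1·2 + -1·10 = -3
  a_9 = 1·-3 + -1·0 + 1·-5 + -1·2 = -10
  a_10 = 1·-10 + -1·-3 + 1·0 + -1·-5 = -2
  a_11 = 1·-2 + -1·-10 + 1·-3 + -1·0 = 5
  a_12 = 1·5 + -1·-2 + 1·-10 + -1·-3 = 0
  a_13 = 1·0 + -1·5 + 1·-2 + -1·-10 = 3
  a_14 = 1·3 + -1·0 + 1·5 + -1·-2 = 10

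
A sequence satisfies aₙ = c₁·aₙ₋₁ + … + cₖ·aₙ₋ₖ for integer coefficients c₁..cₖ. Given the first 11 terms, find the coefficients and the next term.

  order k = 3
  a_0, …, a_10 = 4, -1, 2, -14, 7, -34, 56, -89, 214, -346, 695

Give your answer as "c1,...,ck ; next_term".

  a_3 = 0·2 + 2·-1 + -3·4 = -14
  a_4 = 0·-14 + 2·2 + -3·-1 = 7
  a_5 = 0·7 + 2·-14 + -3·2 = -34
  a_6 = 0·-34 + 2·7 + -3·-14 = 56
  a_7 = 0·56 + 2·-34 + -3·7 = -89
  a_8 = 0·-89 + 2·56 + -3·-34 = 214
  a_9 = 0·214 + 2·-89 + -3·56 = -346
  a_10 = 0·-346 + 2·214 + -3·-89 = 695
  a_11 = 0·695 + 2·-346 + -3·214 = -1334

0,2,-3 ; -1334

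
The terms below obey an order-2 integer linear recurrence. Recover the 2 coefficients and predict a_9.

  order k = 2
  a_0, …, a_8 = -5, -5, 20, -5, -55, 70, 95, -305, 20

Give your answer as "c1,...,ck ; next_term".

  a_2 = -1·-5 + -3·-5 = 20
  a_3 = -1·20 + -3·-5 = -5
  a_4 = -1·-5 + -3·20 = -55
  a_5 = -1·-55 + -3·-5 = 70
  a_6 = -1·70 + -3·-55 = 95
  a_7 = -1·95 + -3·70 = -305
  a_8 = -1·-305 + -3·95 = 20
  a_9 = -1·20 + -3·-305 = 895

-1,-3 ; 895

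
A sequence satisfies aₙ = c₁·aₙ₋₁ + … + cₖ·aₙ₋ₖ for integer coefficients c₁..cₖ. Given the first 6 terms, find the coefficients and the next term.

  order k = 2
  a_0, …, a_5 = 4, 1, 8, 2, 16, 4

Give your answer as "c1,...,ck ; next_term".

0,2 ; 32

  a_2 = 0·1 + 2·4 = 8
  a_3 = 0·8 + 2·1 = 2
  a_4 = 0·2 + 2·8 = 16
  a_5 = 0·16 + 2·2 = 4
  a_6 = 0·4 + 2·16 = 32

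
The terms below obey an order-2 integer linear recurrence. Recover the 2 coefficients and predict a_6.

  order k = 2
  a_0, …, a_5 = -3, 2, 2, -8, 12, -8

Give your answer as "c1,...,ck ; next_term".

  a_2 = -2·2 + -2·-3 = 2
  a_3 = -2·2 + -2·2 = -8
  a_4 = -2·-8 + -2·2 = 12
  a_5 = -2·12 + -2·-8 = -8
  a_6 = -2·-8 + -2·12 = -8

-2,-2 ; -8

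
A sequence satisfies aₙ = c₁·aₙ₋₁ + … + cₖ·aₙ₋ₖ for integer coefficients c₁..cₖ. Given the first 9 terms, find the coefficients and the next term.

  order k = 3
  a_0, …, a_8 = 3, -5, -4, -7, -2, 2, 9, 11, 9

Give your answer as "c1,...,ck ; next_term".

1,0,-1 ; 0

  a_3 = 1·-4 + 0·-5 + -1·3 = -7
  a_4 = 1·-7 + 0·-4 + -1·-5 = -2
  a_5 = 1·-2 + 0·-7 + -1·-4 = 2
  a_6 = 1·2 + 0·-2 + -1·-7 = 9
  a_7 = 1·9 + 0·2 + -1·-2 = 11
  a_8 = 1·11 + 0·9 + -1·2 = 9
  a_9 = 1·9 + 0·11 + -1·9 = 0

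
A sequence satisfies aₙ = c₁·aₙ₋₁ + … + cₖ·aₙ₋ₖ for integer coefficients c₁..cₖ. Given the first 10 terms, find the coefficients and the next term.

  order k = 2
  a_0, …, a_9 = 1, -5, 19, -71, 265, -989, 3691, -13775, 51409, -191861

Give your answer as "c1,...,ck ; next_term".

  a_2 = -4·-5 + -1·1 = 19
  a_3 = -4·19 + -1·-5 = -71
  a_4 = -4·-71 + -1·19 = 265
  a_5 = -4·265 + -1·-71 = -989
  a_6 = -4·-989 + -1·265 = 3691
  a_7 = -4·3691 + -1·-989 = -13775
  a_8 = -4·-13775 + -1·3691 = 51409
  a_9 = -4·51409 + -1·-13775 = -191861
  a_10 = -4·-191861 + -1·51409 = 716035

-4,-1 ; 716035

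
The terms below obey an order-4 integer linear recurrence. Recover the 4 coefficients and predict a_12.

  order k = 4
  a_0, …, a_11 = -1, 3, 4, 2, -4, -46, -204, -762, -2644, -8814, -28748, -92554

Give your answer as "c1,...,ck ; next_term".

4,-1,-4,-4 ; -295636

  a_4 = 4·2 + -1·4 + -4·3 + -4·-1 = -4
  a_5 = 4·-4 + -1·2 + -4·4 + -4·3 = -46
  a_6 = 4·-46 + -1·-4 + -4·2 + -4·4 = -204
  a_7 = 4·-204 + -1·-46 + -4·-4 + -4·2 = -762
  a_8 = 4·-762 + -1·-204 + -4·-46 + -4·-4 = -2644
  a_9 = 4·-2644 + -1·-762 + -4·-204 + -4·-46 = -8814
  a_10 = 4·-8814 + -1·-2644 + -4·-762 + -4·-204 = -28748
  a_11 = 4·-28748 + -1·-8814 + -4·-2644 + -4·-762 = -92554
  a_12 = 4·-92554 + -1·-28748 + -4·-8814 + -4·-2644 = -295636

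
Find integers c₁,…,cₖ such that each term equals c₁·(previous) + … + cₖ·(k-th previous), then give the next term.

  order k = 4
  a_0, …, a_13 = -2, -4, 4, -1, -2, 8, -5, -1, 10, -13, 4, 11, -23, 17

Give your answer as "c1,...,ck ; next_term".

  a_4 = 0·-1 + 0·4 + 1·-4 + -1·-2 = -2
  a_5 = 0·-2 + 0·-1 + 1·4 + -1·-4 = 8
  a_6 = 0·8 + 0·-2 + 1·-1 + -1·4 = -5
  a_7 = 0·-5 + 0·8 + 1·-2 + -1·-1 = -1
  a_8 = 0·-1 + 0·-5 + 1·8 + -1·-2 = 10
  a_9 = 0·10 + 0·-1 + 1·-5 + -1·8 = -13
  a_10 = 0·-13 + 0·10 + 1·-1 + -1·-5 = 4
  a_11 = 0·4 + 0·-13 + 1·10 + -1·-1 = 11
  a_12 = 0·11 + 0·4 + 1·-13 + -1·10 = -23
  a_13 = 0·-23 + 0·11 + 1·4 + -1·-13 = 17
  a_14 = 0·17 + 0·-23 + 1·11 + -1·4 = 7

0,0,1,-1 ; 7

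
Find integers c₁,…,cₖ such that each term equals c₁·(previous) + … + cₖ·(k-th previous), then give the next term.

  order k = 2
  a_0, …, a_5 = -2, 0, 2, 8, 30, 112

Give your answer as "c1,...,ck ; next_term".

  a_2 = 4·0 + -1·-2 = 2
  a_3 = 4·2 + -1·0 = 8
  a_4 = 4·8 + -1·2 = 30
  a_5 = 4·30 + -1·8 = 112
  a_6 = 4·112 + -1·30 = 418

4,-1 ; 418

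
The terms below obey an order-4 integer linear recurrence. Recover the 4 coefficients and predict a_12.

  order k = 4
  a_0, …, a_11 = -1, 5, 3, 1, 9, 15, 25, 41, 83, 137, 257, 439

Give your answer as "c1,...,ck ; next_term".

0,2,1,2 ; 817

  a_4 = 0·1 + 2·3 + 1·5 + 2·-1 = 9
  a_5 = 0·9 + 2·1 + 1·3 + 2·5 = 15
  a_6 = 0·15 + 2·9 + 1·1 + 2·3 = 25
  a_7 = 0·25 + 2·15 + 1·9 + 2·1 = 41
  a_8 = 0·41 + 2·25 + 1·15 + 2·9 = 83
  a_9 = 0·83 + 2·41 + 1·25 + 2·15 = 137
  a_10 = 0·137 + 2·83 + 1·41 + 2·25 = 257
  a_11 = 0·257 + 2·137 + 1·83 + 2·41 = 439
  a_12 = 0·439 + 2·257 + 1·137 + 2·83 = 817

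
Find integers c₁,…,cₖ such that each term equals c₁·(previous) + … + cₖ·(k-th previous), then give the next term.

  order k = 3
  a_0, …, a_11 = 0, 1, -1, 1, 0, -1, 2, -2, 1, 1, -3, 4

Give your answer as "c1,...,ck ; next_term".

  a_3 = -1·-1 + 0·1 + 1·0 = 1
  a_4 = -1·1 + 0·-1 + 1·1 = 0
  a_5 = -1·0 + 0·1 + 1·-1 = -1
  a_6 = -1·-1 + 0·0 + 1·1 = 2
  a_7 = -1·2 + 0·-1 + 1·0 = -2
  a_8 = -1·-2 + 0·2 + 1·-1 = 1
  a_9 = -1·1 + 0·-2 + 1·2 = 1
  a_10 = -1·1 + 0·1 + 1·-2 = -3
  a_11 = -1·-3 + 0·1 + 1·1 = 4
  a_12 = -1·4 + 0·-3 + 1·1 = -3

-1,0,1 ; -3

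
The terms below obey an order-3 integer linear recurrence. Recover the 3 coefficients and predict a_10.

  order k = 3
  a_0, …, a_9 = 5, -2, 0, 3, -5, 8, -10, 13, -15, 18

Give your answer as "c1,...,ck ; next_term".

  a_3 = -1·0 + 1·-2 + 1·5 = 3
  a_4 = -1·3 + 1·0 + 1·-2 = -5
  a_5 = -1·-5 + 1·3 + 1·0 = 8
  a_6 = -1·8 + 1·-5 + 1·3 = -10
  a_7 = -1·-10 + 1·8 + 1·-5 = 13
  a_8 = -1·13 + 1·-10 + 1·8 = -15
  a_9 = -1·-15 + 1·13 + 1·-10 = 18
  a_10 = -1·18 + 1·-15 + 1·13 = -20

-1,1,1 ; -20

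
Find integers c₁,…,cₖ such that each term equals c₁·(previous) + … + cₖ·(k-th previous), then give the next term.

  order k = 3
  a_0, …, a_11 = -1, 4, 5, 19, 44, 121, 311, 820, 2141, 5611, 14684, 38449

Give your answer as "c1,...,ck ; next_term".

  a_3 = 2·5 + 2·4 + -1·-1 = 19
  a_4 = 2·19 + 2·5 + -1·4 = 44
  a_5 = 2·44 + 2·19 + -1·5 = 121
  a_6 = 2·121 + 2·44 + -1·19 = 311
  a_7 = 2·311 + 2·121 + -1·44 = 820
  a_8 = 2·820 + 2·311 + -1·121 = 2141
  a_9 = 2·2141 + 2·820 + -1·311 = 5611
  a_10 = 2·5611 + 2·2141 + -1·820 = 14684
  a_11 = 2·14684 + 2·5611 + -1·2141 = 38449
  a_12 = 2·38449 + 2·14684 + -1·5611 = 100655

2,2,-1 ; 100655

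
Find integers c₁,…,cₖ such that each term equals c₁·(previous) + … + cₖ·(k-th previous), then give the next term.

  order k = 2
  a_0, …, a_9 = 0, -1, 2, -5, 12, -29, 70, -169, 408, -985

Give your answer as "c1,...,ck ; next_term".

-2,1 ; 2378

  a_2 = -2·-1 + 1·0 = 2
  a_3 = -2·2 + 1·-1 = -5
  a_4 = -2·-5 + 1·2 = 12
  a_5 = -2·12 + 1·-5 = -29
  a_6 = -2·-29 + 1·12 = 70
  a_7 = -2·70 + 1·-29 = -169
  a_8 = -2·-169 + 1·70 = 408
  a_9 = -2·408 + 1·-169 = -985
  a_10 = -2·-985 + 1·408 = 2378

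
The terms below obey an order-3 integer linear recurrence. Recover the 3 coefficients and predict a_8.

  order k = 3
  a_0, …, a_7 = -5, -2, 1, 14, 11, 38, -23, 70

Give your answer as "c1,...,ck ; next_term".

0,3,-4 ; -221

  a_3 = 0·1 + 3·-2 + -4·-5 = 14
  a_4 = 0·14 + 3·1 + -4·-2 = 11
  a_5 = 0·11 + 3·14 + -4·1 = 38
  a_6 = 0·38 + 3·11 + -4·14 = -23
  a_7 = 0·-23 + 3·38 + -4·11 = 70
  a_8 = 0·70 + 3·-23 + -4·38 = -221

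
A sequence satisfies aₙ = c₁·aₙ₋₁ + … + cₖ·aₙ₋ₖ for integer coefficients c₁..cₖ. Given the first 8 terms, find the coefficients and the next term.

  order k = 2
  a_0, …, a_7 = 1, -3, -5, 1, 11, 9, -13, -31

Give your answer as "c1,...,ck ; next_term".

1,-2 ; -5

  a_2 = 1·-3 + -2·1 = -5
  a_3 = 1·-5 + -2·-3 = 1
  a_4 = 1·1 + -2·-5 = 11
  a_5 = 1·11 + -2·1 = 9
  a_6 = 1·9 + -2·11 = -13
  a_7 = 1·-13 + -2·9 = -31
  a_8 = 1·-31 + -2·-13 = -5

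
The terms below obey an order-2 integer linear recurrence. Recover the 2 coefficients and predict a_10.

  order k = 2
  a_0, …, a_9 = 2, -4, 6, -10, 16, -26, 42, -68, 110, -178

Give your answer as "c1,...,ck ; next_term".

-1,1 ; 288

  a_2 = -1·-4 + 1·2 = 6
  a_3 = -1·6 + 1·-4 = -10
  a_4 = -1·-10 + 1·6 = 16
  a_5 = -1·16 + 1·-10 = -26
  a_6 = -1·-26 + 1·16 = 42
  a_7 = -1·42 + 1·-26 = -68
  a_8 = -1·-68 + 1·42 = 110
  a_9 = -1·110 + 1·-68 = -178
  a_10 = -1·-178 + 1·110 = 288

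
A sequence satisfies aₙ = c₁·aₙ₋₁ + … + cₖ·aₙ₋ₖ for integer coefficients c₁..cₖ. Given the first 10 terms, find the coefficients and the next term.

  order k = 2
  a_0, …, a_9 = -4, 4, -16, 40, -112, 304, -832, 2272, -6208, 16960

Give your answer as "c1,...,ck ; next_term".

-2,2 ; -46336

  a_2 = -2·4 + 2·-4 = -16
  a_3 = -2·-16 + 2·4 = 40
  a_4 = -2·40 + 2·-16 = -112
  a_5 = -2·-112 + 2·40 = 304
  a_6 = -2·304 + 2·-112 = -832
  a_7 = -2·-832 + 2·304 = 2272
  a_8 = -2·2272 + 2·-832 = -6208
  a_9 = -2·-6208 + 2·2272 = 16960
  a_10 = -2·16960 + 2·-6208 = -46336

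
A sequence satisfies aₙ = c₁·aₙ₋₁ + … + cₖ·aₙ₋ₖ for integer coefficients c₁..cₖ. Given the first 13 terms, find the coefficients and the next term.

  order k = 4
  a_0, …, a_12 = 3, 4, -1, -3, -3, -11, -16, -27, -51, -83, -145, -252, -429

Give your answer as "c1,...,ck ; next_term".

1,1,1,-1 ; -743

  a_4 = 1·-3 + 1·-1 + 1·4 + -1·3 = -3
  a_5 = 1·-3 + 1·-3 + 1·-1 + -1·4 = -11
  a_6 = 1·-11 + 1·-3 + 1·-3 + -1·-1 = -16
  a_7 = 1·-16 + 1·-11 + 1·-3 + -1·-3 = -27
  a_8 = 1·-27 + 1·-16 + 1·-11 + -1·-3 = -51
  a_9 = 1·-51 + 1·-27 + 1·-16 + -1·-11 = -83
  a_10 = 1·-83 + 1·-51 + 1·-27 + -1·-16 = -145
  a_11 = 1·-145 + 1·-83 + 1·-51 + -1·-27 = -252
  a_12 = 1·-252 + 1·-145 + 1·-83 + -1·-51 = -429
  a_13 = 1·-429 + 1·-252 + 1·-145 + -1·-83 = -743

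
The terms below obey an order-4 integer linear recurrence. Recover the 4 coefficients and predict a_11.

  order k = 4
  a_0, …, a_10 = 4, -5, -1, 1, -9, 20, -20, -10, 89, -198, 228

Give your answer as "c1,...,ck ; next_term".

-2,-2,1,-1 ; 39

  a_4 = -2·1 + -2·-1 + 1·-5 + -1·4 = -9
  a_5 = -2·-9 + -2·1 + 1·-1 + -1·-5 = 20
  a_6 = -2·20 + -2·-9 + 1·1 + -1·-1 = -20
  a_7 = -2·-20 + -2·20 + 1·-9 + -1·1 = -10
  a_8 = -2·-10 + -2·-20 + 1·20 + -1·-9 = 89
  a_9 = -2·89 + -2·-10 + 1·-20 + -1·20 = -198
  a_10 = -2·-198 + -2·89 + 1·-10 + -1·-20 = 228
  a_11 = -2·228 + -2·-198 + 1·89 + -1·-10 = 39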